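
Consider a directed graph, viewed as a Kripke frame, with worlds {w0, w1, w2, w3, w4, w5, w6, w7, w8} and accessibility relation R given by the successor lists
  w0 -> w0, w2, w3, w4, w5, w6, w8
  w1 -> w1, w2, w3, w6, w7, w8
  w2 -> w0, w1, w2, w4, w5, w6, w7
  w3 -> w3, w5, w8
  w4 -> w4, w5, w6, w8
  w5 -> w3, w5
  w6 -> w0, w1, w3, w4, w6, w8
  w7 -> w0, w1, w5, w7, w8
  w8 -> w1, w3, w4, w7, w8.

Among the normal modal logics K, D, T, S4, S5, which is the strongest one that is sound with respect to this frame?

T

Serial (axiom D): yes — every world has a successor (e.g. w0 R w0).
Reflexive (axiom T): yes — every world is R-related to itself.
Transitive (axiom 4): no — w0 R w2 and w2 R w1, but not w0 R w1.
Euclidean (axiom 5): no — w0 R w2 and w0 R w3, but not w2 R w3.
So F validates K, D, T; S4 would additionally require R to be transitive. The strongest is T.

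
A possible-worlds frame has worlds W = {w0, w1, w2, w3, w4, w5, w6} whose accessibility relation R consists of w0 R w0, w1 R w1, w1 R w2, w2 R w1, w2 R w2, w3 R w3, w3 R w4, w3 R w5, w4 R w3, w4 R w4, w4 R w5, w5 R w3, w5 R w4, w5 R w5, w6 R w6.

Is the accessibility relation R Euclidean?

Yes

Euclidean: yes — any two successors of a common world are R-related.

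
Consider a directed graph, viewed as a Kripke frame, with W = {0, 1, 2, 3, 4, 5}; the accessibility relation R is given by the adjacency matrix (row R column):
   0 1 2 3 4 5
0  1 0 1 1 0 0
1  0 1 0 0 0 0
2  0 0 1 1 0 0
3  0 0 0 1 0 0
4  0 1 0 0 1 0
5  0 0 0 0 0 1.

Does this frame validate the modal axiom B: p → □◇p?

No

The schema B characterises exactly the symmetric frames.
Symmetric: no — 0 R 2 but not 2 R 0.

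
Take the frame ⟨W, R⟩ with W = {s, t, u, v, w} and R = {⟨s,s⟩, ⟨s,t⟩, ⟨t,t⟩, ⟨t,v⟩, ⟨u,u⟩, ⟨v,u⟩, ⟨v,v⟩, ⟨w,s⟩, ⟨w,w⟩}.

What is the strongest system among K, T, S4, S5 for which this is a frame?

T

Reflexive (axiom T): yes — every world is R-related to itself.
Transitive (axiom 4): no — s R t and t R v, but not s R v.
Euclidean (axiom 5): no — s R t and s R s, but not t R s.
So F validates K, T; S4 would additionally require R to be transitive. The strongest is T.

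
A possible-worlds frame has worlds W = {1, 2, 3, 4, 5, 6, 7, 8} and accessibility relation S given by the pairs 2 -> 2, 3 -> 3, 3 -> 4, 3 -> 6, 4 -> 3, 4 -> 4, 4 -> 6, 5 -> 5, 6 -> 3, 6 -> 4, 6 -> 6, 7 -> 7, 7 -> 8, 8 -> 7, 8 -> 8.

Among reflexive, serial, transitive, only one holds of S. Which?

Reflexive: no — 1 is not related to itself.
Serial: no — 1 has no S-successor.
Transitive: yes — every two-step S-path is closed by a direct edge.
Only transitive holds.

transitive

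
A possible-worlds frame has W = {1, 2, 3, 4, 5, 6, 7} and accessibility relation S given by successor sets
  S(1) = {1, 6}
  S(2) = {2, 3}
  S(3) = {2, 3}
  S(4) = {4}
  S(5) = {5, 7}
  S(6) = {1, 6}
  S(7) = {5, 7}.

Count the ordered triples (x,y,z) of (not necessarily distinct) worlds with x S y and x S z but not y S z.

0

S is Euclidean; there are no such tuples.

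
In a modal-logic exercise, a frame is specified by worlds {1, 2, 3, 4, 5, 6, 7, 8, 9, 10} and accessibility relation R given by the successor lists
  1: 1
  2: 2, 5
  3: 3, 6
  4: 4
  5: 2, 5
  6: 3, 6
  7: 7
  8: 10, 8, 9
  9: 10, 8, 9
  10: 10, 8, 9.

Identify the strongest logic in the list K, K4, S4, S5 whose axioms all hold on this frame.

Transitive (axiom 4): yes — every two-step R-path is closed by a direct edge.
Reflexive (axiom T): yes — every world is R-related to itself.
Euclidean (axiom 5): yes — any two successors of a common world are R-related.
So F validates K, K4, S4, S5. The strongest is S5.

S5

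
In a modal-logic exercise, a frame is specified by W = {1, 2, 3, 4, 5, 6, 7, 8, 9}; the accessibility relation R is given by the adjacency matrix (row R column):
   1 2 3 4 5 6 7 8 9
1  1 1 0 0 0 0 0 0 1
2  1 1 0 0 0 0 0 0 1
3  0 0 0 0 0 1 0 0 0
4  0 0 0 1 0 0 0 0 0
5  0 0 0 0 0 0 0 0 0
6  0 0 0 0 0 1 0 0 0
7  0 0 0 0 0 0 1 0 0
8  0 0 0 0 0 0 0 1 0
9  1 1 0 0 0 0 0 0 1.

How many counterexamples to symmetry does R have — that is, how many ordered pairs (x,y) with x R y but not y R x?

Enumerating: (3,6).

1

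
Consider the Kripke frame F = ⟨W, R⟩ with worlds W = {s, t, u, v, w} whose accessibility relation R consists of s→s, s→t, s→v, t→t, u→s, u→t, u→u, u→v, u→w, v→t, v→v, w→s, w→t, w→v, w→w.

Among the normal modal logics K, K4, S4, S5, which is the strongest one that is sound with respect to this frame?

S4

Transitive (axiom 4): yes — every two-step R-path is closed by a direct edge.
Reflexive (axiom T): yes — every world is R-related to itself.
Euclidean (axiom 5): no — s R t and s R v, but not t R v.
So F validates K, K4, S4; S5 would additionally require R to be Euclidean. The strongest is S4.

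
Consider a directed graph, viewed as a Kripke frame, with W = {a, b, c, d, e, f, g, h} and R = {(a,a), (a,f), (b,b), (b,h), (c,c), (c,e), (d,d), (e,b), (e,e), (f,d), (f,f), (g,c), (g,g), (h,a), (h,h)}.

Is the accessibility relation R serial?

Yes

Serial: yes — every world has a successor (e.g. a R a).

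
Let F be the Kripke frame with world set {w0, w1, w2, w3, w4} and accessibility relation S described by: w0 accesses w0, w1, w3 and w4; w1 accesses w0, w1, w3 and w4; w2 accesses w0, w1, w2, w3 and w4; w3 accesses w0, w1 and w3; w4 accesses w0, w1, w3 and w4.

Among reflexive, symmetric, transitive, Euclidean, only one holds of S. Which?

Reflexive: yes — every world is S-related to itself.
Symmetric: no — w2 S w0 but not w0 S w2.
Transitive: no — w3 S w0 and w0 S w4, but not w3 S w4.
Euclidean: no — w0 S w3 and w0 S w4, but not w3 S w4.
Only reflexive holds.

reflexive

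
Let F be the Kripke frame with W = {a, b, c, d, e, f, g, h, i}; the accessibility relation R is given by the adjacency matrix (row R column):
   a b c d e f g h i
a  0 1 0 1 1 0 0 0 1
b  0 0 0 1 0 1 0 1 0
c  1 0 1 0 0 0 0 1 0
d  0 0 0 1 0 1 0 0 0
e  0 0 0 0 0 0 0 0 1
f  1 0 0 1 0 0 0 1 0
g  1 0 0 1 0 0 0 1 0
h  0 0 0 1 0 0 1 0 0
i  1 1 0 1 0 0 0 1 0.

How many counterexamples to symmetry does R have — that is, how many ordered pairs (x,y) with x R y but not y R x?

Enumerating: (a,b), (a,d), (a,e), (b,d), (b,f), (b,h), (c,a), (c,h), (e,i), (f,a), (f,h), (g,a), (g,d), (h,d), (i,b), (i,d), (i,h).

17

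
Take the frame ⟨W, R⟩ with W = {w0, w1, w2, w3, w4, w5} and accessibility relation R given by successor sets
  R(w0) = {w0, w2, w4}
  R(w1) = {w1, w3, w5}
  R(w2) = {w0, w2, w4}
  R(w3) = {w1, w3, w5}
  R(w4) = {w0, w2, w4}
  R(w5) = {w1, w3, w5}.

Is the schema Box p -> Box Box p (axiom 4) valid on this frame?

The schema 4 characterises exactly the transitive frames.
Transitive: yes — every two-step R-path is closed by a direct edge.

Yes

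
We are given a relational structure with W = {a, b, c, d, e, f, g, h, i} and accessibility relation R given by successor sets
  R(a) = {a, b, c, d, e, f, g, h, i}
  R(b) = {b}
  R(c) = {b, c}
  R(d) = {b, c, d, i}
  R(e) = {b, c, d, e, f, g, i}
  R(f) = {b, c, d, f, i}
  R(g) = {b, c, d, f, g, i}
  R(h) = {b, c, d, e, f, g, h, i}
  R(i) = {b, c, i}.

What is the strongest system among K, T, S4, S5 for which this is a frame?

S4

Reflexive (axiom T): yes — every world is R-related to itself.
Transitive (axiom 4): yes — every two-step R-path is closed by a direct edge.
Euclidean (axiom 5): no — a R b and a R c, but not b R c.
So F validates K, T, S4; S5 would additionally require R to be Euclidean. The strongest is S4.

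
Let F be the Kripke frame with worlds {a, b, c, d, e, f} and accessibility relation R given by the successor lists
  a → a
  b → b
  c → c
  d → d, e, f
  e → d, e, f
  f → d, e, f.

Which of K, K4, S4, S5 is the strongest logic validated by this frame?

Transitive (axiom 4): yes — every two-step R-path is closed by a direct edge.
Reflexive (axiom T): yes — every world is R-related to itself.
Euclidean (axiom 5): yes — any two successors of a common world are R-related.
So F validates K, K4, S4, S5. The strongest is S5.

S5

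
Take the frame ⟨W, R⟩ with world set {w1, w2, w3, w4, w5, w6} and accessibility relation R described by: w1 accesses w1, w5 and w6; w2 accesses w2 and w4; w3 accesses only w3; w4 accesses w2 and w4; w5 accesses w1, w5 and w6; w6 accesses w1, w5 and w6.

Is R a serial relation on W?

Yes

Serial: yes — every world has a successor (e.g. w1 R w1).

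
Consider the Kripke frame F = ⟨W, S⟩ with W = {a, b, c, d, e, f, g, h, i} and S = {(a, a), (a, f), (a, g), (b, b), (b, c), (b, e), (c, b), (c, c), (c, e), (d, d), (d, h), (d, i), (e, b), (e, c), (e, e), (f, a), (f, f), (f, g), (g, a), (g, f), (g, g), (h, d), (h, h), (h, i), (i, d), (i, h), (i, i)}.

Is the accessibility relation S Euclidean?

Euclidean: yes — any two successors of a common world are S-related.

Yes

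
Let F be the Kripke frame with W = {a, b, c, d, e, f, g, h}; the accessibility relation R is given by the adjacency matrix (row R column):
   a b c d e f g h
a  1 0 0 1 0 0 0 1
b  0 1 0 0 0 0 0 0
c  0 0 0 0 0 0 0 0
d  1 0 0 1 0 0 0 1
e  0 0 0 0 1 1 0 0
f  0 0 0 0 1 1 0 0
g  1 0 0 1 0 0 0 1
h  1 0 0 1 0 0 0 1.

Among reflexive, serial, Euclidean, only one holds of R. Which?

Reflexive: no — c is not related to itself.
Serial: no — c has no R-successor.
Euclidean: yes — any two successors of a common world are R-related.
Only Euclidean holds.

Euclidean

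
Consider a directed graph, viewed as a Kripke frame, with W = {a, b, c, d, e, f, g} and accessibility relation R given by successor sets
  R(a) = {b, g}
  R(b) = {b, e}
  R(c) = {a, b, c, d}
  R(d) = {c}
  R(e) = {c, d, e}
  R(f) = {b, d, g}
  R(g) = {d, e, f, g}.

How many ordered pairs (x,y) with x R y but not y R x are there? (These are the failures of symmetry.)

Enumerating: (a,b), (a,g), (b,e), (c,a), (c,b), (e,c), (e,d), (f,b), (f,d), (g,d), (g,e).

11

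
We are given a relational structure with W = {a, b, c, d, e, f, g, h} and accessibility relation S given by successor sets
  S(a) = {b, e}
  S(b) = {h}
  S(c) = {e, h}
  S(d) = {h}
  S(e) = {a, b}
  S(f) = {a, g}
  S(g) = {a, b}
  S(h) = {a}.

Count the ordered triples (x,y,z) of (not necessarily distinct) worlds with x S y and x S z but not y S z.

19

Enumerating: (a,b,b), (a,b,e), (a,e,e), (b,h,h), (c,e,e), (c,e,h), (c,h,e), (c,h,h), (d,h,h), (e,a,a), (e,b,a), (e,b,b), … and 7 more.
Total: 19.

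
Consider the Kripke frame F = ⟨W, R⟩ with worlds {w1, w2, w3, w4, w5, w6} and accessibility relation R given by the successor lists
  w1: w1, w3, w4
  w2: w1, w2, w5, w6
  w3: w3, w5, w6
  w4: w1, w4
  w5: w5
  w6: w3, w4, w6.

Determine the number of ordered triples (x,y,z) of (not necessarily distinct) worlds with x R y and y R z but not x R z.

Enumerating: (w1,w3,w5), (w1,w3,w6), (w2,w1,w3), (w2,w1,w4), (w2,w6,w3), (w2,w6,w4), (w3,w6,w4), (w4,w1,w3), (w6,w3,w5), (w6,w4,w1).

10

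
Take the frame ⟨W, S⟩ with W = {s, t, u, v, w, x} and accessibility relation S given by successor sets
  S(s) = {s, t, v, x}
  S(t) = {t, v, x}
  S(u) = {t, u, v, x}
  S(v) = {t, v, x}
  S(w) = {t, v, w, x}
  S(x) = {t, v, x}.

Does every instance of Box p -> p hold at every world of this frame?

Yes

The schema T characterises exactly the reflexive frames.
Reflexive: yes — every world is S-related to itself.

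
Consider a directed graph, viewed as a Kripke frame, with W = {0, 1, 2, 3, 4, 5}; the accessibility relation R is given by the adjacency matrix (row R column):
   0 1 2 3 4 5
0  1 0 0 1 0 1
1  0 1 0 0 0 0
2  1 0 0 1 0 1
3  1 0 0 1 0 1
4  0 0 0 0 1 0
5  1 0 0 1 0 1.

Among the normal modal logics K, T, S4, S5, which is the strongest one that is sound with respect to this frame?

K

Reflexive (axiom T): no — 2 is not related to itself.
Transitive (axiom 4): yes — every two-step R-path is closed by a direct edge.
Euclidean (axiom 5): yes — any two successors of a common world are R-related.
So F validates K; T would additionally require R to be reflexive. The strongest is K.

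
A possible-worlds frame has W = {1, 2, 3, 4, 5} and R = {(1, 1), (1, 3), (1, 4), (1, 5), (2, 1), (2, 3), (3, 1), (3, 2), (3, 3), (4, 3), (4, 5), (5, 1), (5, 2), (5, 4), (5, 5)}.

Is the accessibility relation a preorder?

Reflexive: no — 2 is not related to itself.
Transitive: no — 1 R 3 and 3 R 2, but not 1 R 2.
So R is not a preorder.

No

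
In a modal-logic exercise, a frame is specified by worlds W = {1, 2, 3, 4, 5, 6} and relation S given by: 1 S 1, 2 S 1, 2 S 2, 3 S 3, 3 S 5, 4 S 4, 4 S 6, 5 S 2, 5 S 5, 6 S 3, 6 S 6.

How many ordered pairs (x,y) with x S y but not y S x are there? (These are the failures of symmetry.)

Enumerating: (2,1), (3,5), (4,6), (5,2), (6,3).

5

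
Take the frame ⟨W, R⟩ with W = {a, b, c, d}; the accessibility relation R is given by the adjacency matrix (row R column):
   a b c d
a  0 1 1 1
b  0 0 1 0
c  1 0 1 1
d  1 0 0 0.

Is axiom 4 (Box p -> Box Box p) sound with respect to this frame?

No

The schema 4 characterises exactly the transitive frames.
Transitive: no — b R c and c R a, but not b R a.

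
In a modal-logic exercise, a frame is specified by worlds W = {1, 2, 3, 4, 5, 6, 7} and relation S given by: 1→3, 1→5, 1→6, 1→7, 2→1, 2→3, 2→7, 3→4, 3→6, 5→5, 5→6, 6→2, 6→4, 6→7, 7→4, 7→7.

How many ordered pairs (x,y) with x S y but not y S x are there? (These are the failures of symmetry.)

Enumerating: (1,3), (1,5), (1,6), (1,7), (2,1), (2,3), (2,7), (3,4), (3,6), (5,6), (6,2), (6,4), (6,7), (7,4).

14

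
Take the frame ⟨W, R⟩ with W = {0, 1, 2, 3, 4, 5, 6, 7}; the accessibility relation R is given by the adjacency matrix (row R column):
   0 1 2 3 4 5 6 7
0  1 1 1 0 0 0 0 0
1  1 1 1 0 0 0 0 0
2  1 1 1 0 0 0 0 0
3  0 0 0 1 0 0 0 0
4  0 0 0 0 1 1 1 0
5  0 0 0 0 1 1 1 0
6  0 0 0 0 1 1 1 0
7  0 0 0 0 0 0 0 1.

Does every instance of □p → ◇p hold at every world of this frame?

Axiom D corresponds to the accessibility relation being serial.
Serial: yes — every world has a successor (e.g. 0 R 0).

Yes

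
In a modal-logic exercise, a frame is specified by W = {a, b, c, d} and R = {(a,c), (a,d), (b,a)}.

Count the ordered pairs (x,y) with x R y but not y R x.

Enumerating: (a,c), (a,d), (b,a).

3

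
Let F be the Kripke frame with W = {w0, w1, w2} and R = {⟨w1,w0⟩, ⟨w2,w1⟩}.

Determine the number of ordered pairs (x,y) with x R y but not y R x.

Enumerating: (w1,w0), (w2,w1).

2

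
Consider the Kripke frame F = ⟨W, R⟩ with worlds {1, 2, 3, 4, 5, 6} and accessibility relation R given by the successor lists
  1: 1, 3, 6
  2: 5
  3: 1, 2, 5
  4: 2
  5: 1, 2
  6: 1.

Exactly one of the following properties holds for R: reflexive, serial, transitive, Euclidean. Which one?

serial

Reflexive: no — 2 is not related to itself.
Serial: yes — every world has a successor (e.g. 1 R 1).
Transitive: no — 1 R 3 and 3 R 2, but not 1 R 2.
Euclidean: no — 1 R 3 and 1 R 6, but not 3 R 6.
Only serial holds.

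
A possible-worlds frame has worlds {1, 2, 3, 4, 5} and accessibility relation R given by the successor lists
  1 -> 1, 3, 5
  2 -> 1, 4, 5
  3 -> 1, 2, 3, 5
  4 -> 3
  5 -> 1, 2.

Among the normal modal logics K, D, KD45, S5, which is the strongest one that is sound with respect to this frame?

D

Serial (axiom D): yes — every world has a successor (e.g. 1 R 1).
Euclidean (axiom 5): no — 1 R 5 and 1 R 3, but not 5 R 3.
Transitive (axiom 4): no — 1 R 3 and 3 R 2, but not 1 R 2.
Reflexive (axiom T): no — 2 is not related to itself.
So F validates K, D; KD45 would additionally require R to be Euclidean and transitive. The strongest is D.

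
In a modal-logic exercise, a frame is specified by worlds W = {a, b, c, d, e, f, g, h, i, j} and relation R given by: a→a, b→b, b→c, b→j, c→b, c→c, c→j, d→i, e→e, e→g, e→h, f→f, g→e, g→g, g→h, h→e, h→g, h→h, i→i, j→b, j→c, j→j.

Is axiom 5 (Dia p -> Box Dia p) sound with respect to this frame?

Axiom 5 corresponds to the accessibility relation being Euclidean.
Euclidean: yes — any two successors of a common world are R-related.

Yes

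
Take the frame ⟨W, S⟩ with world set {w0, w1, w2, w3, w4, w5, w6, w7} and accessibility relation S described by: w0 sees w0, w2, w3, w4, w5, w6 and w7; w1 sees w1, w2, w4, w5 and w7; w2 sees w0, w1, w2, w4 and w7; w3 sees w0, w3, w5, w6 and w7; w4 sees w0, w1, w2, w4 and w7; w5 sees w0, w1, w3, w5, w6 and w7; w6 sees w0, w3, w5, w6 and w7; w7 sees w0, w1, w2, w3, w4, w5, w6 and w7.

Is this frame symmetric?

Symmetric: yes — every pair in S has its reverse in S.

Yes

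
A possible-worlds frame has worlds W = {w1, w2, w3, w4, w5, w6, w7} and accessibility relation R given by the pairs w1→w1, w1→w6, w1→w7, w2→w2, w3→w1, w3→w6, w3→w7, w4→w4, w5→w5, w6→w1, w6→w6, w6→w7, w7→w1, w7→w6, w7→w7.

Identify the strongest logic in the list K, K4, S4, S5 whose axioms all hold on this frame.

K4

Transitive (axiom 4): yes — every two-step R-path is closed by a direct edge.
Reflexive (axiom T): no — w3 is not related to itself.
Euclidean (axiom 5): yes — any two successors of a common world are R-related.
So F validates K, K4; S4 would additionally require R to be reflexive. The strongest is K4.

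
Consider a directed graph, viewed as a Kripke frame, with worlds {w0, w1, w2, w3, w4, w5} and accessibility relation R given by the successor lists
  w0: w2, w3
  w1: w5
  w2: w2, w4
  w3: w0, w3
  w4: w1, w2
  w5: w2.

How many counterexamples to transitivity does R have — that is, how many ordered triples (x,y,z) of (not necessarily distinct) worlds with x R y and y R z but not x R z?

Enumerating: (w0,w2,w4), (w0,w3,w0), (w1,w5,w2), (w2,w4,w1), (w3,w0,w2), (w4,w1,w5), (w4,w2,w4), (w5,w2,w4).

8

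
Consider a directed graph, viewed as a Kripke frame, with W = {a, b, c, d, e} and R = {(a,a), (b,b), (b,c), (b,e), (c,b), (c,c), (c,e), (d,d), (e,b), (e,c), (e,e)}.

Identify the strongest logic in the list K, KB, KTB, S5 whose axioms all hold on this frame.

Symmetric (axiom B): yes — every pair in R has its reverse in R.
Reflexive (axiom T): yes — every world is R-related to itself.
Euclidean (axiom 5): yes — any two successors of a common world are R-related.
So F validates K, KB, KTB, S5. The strongest is S5.

S5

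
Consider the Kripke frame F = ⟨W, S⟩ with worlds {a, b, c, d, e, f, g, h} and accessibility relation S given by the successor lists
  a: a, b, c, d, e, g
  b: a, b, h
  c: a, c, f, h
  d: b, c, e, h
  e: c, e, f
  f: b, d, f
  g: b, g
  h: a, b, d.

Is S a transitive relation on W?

No

Transitive: no — a S b and b S h, but not a S h.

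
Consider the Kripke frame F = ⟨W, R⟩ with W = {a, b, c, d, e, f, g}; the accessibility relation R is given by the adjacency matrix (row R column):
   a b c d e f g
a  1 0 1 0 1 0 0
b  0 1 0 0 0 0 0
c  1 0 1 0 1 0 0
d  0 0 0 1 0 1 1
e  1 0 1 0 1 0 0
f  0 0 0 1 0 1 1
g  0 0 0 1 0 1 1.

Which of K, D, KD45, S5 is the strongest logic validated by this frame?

Serial (axiom D): yes — every world has a successor (e.g. a R a).
Euclidean (axiom 5): yes — any two successors of a common world are R-related.
Transitive (axiom 4): yes — every two-step R-path is closed by a direct edge.
Reflexive (axiom T): yes — every world is R-related to itself.
So F validates K, D, KD45, S5. The strongest is S5.

S5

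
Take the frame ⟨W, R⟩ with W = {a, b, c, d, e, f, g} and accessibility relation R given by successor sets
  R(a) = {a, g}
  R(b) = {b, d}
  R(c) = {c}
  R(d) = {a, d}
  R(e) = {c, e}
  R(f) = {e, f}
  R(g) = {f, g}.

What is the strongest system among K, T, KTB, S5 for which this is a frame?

Reflexive (axiom T): yes — every world is R-related to itself.
Symmetric (axiom B): no — a R g but not g R a.
Euclidean (axiom 5): no — a R g and a R a, but not g R a.
So F validates K, T; KTB would additionally require R to be symmetric. The strongest is T.

T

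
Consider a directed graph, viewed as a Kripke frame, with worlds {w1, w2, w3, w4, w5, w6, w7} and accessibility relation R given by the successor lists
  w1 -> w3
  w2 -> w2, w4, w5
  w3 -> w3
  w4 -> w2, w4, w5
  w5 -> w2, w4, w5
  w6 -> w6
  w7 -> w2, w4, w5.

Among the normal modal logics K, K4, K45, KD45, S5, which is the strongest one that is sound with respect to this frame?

Transitive (axiom 4): yes — every two-step R-path is closed by a direct edge.
Euclidean (axiom 5): yes — any two successors of a common world are R-related.
Serial (axiom D): yes — every world has a successor (e.g. w1 R w3).
Reflexive (axiom T): no — w1 is not related to itself.
So F validates K, K4, K45, KD45; S5 would additionally require R to be reflexive. The strongest is KD45.

KD45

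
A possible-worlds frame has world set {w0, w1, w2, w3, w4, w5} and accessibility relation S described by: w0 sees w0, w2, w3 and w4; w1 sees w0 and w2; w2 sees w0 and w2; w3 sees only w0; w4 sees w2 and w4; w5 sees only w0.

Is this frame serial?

Yes

Serial: yes — every world has a successor (e.g. w0 S w0).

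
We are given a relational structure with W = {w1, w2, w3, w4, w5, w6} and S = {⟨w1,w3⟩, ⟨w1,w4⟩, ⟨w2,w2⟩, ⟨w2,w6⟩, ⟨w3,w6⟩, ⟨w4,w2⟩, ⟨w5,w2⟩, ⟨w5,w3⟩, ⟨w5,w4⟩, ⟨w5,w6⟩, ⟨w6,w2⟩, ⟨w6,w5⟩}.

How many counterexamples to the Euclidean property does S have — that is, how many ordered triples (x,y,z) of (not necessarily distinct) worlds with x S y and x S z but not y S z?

Enumerating: (w1,w3,w3), (w1,w3,w4), (w1,w4,w3), (w1,w4,w4), (w2,w6,w6), (w3,w6,w6), (w5,w2,w3), (w5,w2,w4), (w5,w3,w2), (w5,w3,w3), (w5,w3,w4), (w5,w4,w3), … and 7 more.
Total: 19.

19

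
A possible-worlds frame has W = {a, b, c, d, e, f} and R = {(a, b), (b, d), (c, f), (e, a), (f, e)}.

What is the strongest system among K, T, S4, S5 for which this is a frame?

Reflexive (axiom T): no — a is not related to itself.
Transitive (axiom 4): no — a R b and b R d, but not a R d.
Euclidean (axiom 5): no — a R b and a R b, but not b R b.
So F validates K; T would additionally require R to be reflexive. The strongest is K.

K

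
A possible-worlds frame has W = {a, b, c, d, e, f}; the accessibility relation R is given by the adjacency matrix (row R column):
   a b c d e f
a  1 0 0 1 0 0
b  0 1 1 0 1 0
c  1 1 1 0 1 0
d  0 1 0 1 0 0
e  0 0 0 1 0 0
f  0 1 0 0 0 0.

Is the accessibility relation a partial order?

No

Reflexive: no — e is not related to itself.
Transitive: no — a R d and d R b, but not a R b.
Antisymmetric: no — b R c and c R b with b ≠ c.
So R is not a partial order.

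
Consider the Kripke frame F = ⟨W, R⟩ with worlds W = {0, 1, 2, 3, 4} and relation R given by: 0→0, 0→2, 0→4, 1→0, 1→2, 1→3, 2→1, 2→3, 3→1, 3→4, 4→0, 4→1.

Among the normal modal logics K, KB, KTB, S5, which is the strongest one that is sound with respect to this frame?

Symmetric (axiom B): no — 0 R 2 but not 2 R 0.
Reflexive (axiom T): no — 1 is not related to itself.
Euclidean (axiom 5): no — 0 R 2 and 0 R 4, but not 2 R 4.
So F validates K; KB would additionally require R to be symmetric. The strongest is K.

K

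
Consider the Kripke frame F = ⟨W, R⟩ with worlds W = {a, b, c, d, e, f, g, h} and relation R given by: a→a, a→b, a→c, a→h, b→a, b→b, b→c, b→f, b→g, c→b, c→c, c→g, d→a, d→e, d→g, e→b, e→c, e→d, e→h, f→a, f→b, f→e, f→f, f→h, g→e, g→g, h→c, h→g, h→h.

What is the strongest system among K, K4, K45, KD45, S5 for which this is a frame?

K

Transitive (axiom 4): no — a R b and b R f, but not a R f.
Euclidean (axiom 5): no — a R b and a R h, but not b R h.
Serial (axiom D): yes — every world has a successor (e.g. a R a).
Reflexive (axiom T): no — d is not related to itself.
So F validates K; K4 would additionally require R to be transitive. The strongest is K.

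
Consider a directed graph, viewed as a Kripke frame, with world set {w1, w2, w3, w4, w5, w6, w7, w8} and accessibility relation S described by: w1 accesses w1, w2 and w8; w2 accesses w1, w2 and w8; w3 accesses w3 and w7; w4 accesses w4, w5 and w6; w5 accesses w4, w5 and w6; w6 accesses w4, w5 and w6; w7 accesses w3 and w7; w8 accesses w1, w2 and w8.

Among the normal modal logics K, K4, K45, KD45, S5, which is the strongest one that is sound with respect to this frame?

S5

Transitive (axiom 4): yes — every two-step S-path is closed by a direct edge.
Euclidean (axiom 5): yes — any two successors of a common world are S-related.
Serial (axiom D): yes — every world has a successor (e.g. w1 S w1).
Reflexive (axiom T): yes — every world is S-related to itself.
So F validates K, K4, K45, KD45, S5. The strongest is S5.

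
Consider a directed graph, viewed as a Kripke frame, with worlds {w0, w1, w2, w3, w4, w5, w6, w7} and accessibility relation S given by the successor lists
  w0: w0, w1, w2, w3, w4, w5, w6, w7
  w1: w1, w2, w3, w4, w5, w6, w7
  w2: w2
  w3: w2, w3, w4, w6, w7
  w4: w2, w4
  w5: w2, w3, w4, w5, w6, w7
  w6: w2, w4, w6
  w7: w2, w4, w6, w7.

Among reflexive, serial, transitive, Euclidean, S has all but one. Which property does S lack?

Euclidean

Reflexive: yes — every world is S-related to itself.
Serial: yes — every world has a successor (e.g. w0 S w0).
Transitive: yes — every two-step S-path is closed by a direct edge.
Euclidean: no — w0 S w2 and w0 S w1, but not w2 S w1.
Only Euclidean fails.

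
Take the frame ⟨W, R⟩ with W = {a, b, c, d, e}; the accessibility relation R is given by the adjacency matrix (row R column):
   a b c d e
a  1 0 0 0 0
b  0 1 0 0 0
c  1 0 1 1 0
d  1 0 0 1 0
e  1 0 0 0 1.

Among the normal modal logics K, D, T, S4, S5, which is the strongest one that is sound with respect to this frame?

Serial (axiom D): yes — every world has a successor (e.g. a R a).
Reflexive (axiom T): yes — every world is R-related to itself.
Transitive (axiom 4): yes — every two-step R-path is closed by a direct edge.
Euclidean (axiom 5): no — c R a and c R d, but not a R d.
So F validates K, D, T, S4; S5 would additionally require R to be Euclidean. The strongest is S4.

S4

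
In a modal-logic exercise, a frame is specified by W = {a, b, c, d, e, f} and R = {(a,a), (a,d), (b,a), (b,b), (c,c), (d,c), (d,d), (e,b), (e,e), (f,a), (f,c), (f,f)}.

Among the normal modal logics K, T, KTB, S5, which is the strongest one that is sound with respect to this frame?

T

Reflexive (axiom T): yes — every world is R-related to itself.
Symmetric (axiom B): no — a R d but not d R a.
Euclidean (axiom 5): no — f R a and f R c, but not a R c.
So F validates K, T; KTB would additionally require R to be symmetric. The strongest is T.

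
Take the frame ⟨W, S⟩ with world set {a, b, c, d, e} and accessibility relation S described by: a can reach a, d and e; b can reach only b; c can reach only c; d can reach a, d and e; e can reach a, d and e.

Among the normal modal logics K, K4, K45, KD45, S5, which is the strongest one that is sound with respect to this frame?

S5

Transitive (axiom 4): yes — every two-step S-path is closed by a direct edge.
Euclidean (axiom 5): yes — any two successors of a common world are S-related.
Serial (axiom D): yes — every world has a successor (e.g. a S a).
Reflexive (axiom T): yes — every world is S-related to itself.
So F validates K, K4, K45, KD45, S5. The strongest is S5.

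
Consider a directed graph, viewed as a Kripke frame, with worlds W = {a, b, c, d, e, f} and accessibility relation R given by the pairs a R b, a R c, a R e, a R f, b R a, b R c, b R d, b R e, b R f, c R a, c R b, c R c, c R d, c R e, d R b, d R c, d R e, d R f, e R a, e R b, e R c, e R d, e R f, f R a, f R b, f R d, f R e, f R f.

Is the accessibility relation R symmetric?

Yes

Symmetric: yes — every pair in R has its reverse in R.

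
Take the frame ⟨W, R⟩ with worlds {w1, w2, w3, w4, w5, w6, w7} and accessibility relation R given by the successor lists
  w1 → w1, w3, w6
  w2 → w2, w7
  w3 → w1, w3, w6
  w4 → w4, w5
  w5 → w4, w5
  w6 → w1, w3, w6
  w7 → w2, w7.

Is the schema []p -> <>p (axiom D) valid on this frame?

The schema D characterises exactly the serial frames.
Serial: yes — every world has a successor (e.g. w1 R w1).

Yes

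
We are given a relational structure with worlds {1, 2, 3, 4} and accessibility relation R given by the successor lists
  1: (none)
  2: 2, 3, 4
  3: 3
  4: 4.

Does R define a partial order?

No

Reflexive: no — 1 is not related to itself.
Transitive: yes — every two-step R-path is closed by a direct edge.
Antisymmetric: yes — no distinct pair is related both ways.
So R is not a partial order.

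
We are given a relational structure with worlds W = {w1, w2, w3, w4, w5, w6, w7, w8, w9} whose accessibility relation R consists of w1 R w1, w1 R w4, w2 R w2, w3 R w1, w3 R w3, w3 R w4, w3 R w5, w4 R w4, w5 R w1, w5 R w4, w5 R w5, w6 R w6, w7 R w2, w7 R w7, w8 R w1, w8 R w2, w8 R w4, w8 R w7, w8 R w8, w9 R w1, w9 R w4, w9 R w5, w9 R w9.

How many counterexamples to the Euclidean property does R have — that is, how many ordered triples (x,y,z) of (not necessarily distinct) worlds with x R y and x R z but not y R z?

Enumerating: (w1,w4,w1), (w3,w1,w3), (w3,w1,w5), (w3,w4,w1), (w3,w4,w3), (w3,w4,w5), (w3,w5,w3), (w5,w1,w5), (w5,w4,w1), (w5,w4,w5), (w7,w2,w7), (w8,w1,w2), … and 19 more.
Total: 31.

31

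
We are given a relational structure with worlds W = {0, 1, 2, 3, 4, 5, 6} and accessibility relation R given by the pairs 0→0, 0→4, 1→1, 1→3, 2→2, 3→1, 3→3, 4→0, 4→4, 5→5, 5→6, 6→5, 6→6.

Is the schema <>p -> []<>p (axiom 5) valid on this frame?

Yes

The schema 5 characterises exactly the Euclidean frames.
Euclidean: yes — any two successors of a common world are R-related.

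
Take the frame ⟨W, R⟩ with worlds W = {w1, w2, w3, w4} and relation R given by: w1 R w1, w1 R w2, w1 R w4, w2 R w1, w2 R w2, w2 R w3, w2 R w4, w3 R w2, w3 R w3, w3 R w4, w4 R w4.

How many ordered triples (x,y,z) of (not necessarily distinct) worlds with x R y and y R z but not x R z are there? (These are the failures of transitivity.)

2

Enumerating: (w1,w2,w3), (w3,w2,w1).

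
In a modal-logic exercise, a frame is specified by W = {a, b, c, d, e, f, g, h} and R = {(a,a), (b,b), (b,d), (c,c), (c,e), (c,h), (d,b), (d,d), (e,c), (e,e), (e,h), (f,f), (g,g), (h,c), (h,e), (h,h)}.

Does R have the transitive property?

Yes

Transitive: yes — every two-step R-path is closed by a direct edge.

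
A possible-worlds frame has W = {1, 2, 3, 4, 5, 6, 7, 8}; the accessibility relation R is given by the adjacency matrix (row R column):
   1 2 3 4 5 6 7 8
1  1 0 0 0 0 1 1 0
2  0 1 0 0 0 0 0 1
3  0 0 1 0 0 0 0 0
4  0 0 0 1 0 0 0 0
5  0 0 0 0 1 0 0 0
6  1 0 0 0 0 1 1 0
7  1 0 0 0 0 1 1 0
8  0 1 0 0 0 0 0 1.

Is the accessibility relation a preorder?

Yes

Reflexive: yes — every world is R-related to itself.
Transitive: yes — every two-step R-path is closed by a direct edge.
So R is a preorder.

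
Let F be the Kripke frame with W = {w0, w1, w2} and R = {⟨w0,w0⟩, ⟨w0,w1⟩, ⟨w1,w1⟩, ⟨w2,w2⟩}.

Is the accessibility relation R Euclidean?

No

Euclidean: no — w0 R w1 and w0 R w0, but not w1 R w0.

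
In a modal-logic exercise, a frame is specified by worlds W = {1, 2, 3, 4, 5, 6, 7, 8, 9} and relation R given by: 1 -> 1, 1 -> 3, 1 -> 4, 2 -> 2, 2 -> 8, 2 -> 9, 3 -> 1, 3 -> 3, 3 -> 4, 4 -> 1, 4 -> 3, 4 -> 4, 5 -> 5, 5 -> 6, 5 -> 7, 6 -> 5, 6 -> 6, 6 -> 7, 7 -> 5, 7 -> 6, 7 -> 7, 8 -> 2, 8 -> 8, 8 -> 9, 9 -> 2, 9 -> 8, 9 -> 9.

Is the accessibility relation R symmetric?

Yes

Symmetric: yes — every pair in R has its reverse in R.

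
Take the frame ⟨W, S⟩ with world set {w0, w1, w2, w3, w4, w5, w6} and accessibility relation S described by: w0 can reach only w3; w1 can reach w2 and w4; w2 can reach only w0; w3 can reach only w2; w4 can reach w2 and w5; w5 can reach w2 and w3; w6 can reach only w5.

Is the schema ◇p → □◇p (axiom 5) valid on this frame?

No

Axiom 5 corresponds to the accessibility relation being Euclidean.
Euclidean: no — w1 S w2 and w1 S w4, but not w2 S w4.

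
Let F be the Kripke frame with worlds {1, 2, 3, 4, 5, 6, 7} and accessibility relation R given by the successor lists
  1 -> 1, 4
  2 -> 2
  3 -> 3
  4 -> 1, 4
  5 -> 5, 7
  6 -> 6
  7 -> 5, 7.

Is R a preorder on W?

Yes

Reflexive: yes — every world is R-related to itself.
Transitive: yes — every two-step R-path is closed by a direct edge.
So R is a preorder.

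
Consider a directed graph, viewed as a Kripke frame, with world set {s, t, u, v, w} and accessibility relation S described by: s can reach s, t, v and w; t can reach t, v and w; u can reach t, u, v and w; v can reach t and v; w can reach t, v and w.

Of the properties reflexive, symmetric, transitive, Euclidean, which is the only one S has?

reflexive

Reflexive: yes — every world is S-related to itself.
Symmetric: no — s S t but not t S s.
Transitive: no — v S t and t S w, but not v S w.
Euclidean: no — s S v and s S w, but not v S w.
Only reflexive holds.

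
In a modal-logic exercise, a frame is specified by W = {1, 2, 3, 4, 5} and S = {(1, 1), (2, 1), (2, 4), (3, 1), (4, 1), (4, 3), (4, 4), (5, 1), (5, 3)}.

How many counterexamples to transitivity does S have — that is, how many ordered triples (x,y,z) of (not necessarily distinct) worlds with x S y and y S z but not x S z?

Enumerating: (2,4,3).

1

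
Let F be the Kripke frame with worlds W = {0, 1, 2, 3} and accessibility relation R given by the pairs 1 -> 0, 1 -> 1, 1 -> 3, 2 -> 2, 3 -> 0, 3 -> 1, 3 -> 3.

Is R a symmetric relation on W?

Symmetric: no — 1 R 0 but not 0 R 1.

No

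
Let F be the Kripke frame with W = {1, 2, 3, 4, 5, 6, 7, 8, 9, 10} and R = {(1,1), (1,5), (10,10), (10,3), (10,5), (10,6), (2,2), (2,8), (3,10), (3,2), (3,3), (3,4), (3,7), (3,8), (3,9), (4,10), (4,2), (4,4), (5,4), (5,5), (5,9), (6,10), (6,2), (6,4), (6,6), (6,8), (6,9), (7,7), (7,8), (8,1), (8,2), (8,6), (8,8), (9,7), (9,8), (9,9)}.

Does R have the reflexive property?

Yes

Reflexive: yes — every world is R-related to itself.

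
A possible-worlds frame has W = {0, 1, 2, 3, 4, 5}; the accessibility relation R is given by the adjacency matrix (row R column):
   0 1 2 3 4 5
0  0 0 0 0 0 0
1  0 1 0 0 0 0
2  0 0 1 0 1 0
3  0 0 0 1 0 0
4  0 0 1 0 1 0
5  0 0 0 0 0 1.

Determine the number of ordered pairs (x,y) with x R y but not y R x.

0

R is symmetric; there are no such tuples.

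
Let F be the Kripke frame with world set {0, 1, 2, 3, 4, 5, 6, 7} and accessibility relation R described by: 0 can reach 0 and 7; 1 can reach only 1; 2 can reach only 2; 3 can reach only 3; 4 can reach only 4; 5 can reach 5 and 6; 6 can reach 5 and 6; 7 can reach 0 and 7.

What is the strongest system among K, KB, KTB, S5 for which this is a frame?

S5

Symmetric (axiom B): yes — every pair in R has its reverse in R.
Reflexive (axiom T): yes — every world is R-related to itself.
Euclidean (axiom 5): yes — any two successors of a common world are R-related.
So F validates K, KB, KTB, S5. The strongest is S5.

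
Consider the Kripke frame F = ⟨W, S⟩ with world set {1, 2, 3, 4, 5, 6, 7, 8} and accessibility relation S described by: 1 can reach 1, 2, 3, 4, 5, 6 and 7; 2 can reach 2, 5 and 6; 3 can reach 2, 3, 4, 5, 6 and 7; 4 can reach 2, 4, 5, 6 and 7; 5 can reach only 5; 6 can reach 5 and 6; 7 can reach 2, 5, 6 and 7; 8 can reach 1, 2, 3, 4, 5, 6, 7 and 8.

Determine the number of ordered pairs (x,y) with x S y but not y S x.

28

Enumerating: (1,2), (1,3), (1,4), (1,5), (1,6), (1,7), (2,5), (2,6), (3,2), (3,4), (3,5), (3,6), … and 16 more.
Total: 28.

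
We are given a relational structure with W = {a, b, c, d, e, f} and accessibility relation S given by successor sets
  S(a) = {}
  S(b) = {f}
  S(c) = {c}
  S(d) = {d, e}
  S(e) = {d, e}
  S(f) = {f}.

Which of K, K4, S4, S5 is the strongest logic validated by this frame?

Transitive (axiom 4): yes — every two-step S-path is closed by a direct edge.
Reflexive (axiom T): no — a is not related to itself.
Euclidean (axiom 5): yes — any two successors of a common world are S-related.
So F validates K, K4; S4 would additionally require S to be reflexive. The strongest is K4.

K4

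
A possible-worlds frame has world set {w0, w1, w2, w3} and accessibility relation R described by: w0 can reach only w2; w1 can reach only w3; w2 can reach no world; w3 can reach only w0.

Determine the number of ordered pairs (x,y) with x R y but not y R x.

Enumerating: (w0,w2), (w1,w3), (w3,w0).

3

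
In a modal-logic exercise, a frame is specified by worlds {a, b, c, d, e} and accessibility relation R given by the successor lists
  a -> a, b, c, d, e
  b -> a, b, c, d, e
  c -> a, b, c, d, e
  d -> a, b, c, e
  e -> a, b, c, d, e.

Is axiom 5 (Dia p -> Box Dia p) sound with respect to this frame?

By correspondence theory, 5 is valid on a frame iff R is Euclidean.
Euclidean: no — a R d and a R d, but not d R d.

No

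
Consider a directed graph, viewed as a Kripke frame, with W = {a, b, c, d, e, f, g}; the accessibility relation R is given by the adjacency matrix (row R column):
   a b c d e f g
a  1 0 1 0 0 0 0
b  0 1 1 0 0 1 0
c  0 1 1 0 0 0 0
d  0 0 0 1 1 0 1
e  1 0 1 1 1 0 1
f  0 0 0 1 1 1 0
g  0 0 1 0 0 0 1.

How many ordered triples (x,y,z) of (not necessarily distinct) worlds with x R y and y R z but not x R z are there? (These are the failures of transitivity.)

Enumerating: (a,c,b), (b,f,d), (b,f,e), (c,b,f), (d,e,a), (d,e,c), (d,g,c), (e,c,b), (f,d,g), (f,e,a), (f,e,c), (f,e,g), (g,c,b).

13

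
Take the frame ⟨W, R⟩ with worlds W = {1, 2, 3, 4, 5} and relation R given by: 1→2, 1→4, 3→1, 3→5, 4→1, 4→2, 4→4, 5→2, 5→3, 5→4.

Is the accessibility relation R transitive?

No

Transitive: no — 3 R 1 and 1 R 2, but not 3 R 2.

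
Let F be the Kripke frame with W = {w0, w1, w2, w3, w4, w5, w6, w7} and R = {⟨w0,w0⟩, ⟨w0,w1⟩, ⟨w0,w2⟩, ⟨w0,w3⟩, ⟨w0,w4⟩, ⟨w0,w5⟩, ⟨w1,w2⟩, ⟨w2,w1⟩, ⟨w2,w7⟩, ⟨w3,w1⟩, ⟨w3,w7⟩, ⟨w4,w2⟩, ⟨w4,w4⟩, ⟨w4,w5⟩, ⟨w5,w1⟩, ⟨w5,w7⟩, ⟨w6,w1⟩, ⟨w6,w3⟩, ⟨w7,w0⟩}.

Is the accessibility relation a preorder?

Reflexive: no — w1 is not related to itself.
Transitive: no — w0 R w2 and w2 R w7, but not w0 R w7.
So R is not a preorder.

No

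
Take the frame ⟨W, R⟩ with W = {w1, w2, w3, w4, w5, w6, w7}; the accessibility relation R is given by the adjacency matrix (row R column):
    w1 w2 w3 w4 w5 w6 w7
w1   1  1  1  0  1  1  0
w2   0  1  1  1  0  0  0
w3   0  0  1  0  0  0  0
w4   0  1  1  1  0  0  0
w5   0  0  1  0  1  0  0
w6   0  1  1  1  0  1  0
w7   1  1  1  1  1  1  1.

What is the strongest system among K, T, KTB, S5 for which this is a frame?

Reflexive (axiom T): yes — every world is R-related to itself.
Symmetric (axiom B): no — w1 R w2 but not w2 R w1.
Euclidean (axiom 5): no — w1 R w2 and w1 R w5, but not w2 R w5.
So F validates K, T; KTB would additionally require R to be symmetric. The strongest is T.

T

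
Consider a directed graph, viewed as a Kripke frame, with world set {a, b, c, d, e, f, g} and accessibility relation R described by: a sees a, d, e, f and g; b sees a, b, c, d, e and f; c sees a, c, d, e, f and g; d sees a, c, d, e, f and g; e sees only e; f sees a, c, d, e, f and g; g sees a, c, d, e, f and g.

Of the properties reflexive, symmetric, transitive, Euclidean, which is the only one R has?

reflexive

Reflexive: yes — every world is R-related to itself.
Symmetric: no — a R e but not e R a.
Transitive: no — a R d and d R c, but not a R c.
Euclidean: no — a R e and a R d, but not e R d.
Only reflexive holds.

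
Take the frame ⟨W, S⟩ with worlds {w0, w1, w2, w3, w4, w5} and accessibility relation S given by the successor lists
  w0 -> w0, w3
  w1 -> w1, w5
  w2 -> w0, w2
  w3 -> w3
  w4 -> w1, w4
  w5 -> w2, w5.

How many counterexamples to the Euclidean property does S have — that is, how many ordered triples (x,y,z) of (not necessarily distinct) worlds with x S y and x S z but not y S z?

Enumerating: (w0,w3,w0), (w1,w5,w1), (w2,w0,w2), (w4,w1,w4), (w5,w2,w5).

5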